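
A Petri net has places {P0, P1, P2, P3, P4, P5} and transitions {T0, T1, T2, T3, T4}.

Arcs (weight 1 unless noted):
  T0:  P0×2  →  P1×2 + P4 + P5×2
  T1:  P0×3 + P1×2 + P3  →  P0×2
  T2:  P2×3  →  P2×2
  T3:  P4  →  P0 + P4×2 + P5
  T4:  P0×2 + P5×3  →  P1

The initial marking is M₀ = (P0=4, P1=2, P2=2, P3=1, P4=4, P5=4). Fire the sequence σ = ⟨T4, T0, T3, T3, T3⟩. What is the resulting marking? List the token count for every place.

step 1: fire T4:  (P0=4, P1=2, P2=2, P3=1, P4=4, P5=4) → (P0=2, P1=3, P2=2, P3=1, P4=4, P5=1)
step 2: fire T0:  (P0=2, P1=3, P2=2, P3=1, P4=4, P5=1) → (P0=0, P1=5, P2=2, P3=1, P4=5, P5=3)
step 3: fire T3:  (P0=0, P1=5, P2=2, P3=1, P4=5, P5=3) → (P0=1, P1=5, P2=2, P3=1, P4=6, P5=4)
step 4: fire T3:  (P0=1, P1=5, P2=2, P3=1, P4=6, P5=4) → (P0=2, P1=5, P2=2, P3=1, P4=7, P5=5)
step 5: fire T3:  (P0=2, P1=5, P2=2, P3=1, P4=7, P5=5) → (P0=3, P1=5, P2=2, P3=1, P4=8, P5=6)

(P0=3, P1=5, P2=2, P3=1, P4=8, P5=6)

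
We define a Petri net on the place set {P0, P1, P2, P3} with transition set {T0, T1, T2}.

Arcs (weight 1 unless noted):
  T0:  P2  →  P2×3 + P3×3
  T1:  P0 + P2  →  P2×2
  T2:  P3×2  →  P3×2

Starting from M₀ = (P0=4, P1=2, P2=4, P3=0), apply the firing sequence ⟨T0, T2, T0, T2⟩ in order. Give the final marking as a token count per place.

(P0=4, P1=2, P2=8, P3=6)

step 1: fire T0:  (P0=4, P1=2, P2=4, P3=0) → (P0=4, P1=2, P2=6, P3=3)
step 2: fire T2:  (P0=4, P1=2, P2=6, P3=3) → (P0=4, P1=2, P2=6, P3=3)
step 3: fire T0:  (P0=4, P1=2, P2=6, P3=3) → (P0=4, P1=2, P2=8, P3=6)
step 4: fire T2:  (P0=4, P1=2, P2=8, P3=6) → (P0=4, P1=2, P2=8, P3=6)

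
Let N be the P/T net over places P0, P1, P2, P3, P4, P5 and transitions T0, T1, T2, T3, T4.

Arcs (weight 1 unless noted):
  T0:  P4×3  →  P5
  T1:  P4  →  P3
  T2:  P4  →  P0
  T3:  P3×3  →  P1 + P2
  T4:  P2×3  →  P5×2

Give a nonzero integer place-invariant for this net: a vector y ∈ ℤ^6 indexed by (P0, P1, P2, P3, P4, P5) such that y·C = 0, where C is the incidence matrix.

Incidence matrix C (rows=places, cols=transitions):
       T0   T1   T2   T3   T4
   P0   0    0    1    0    0
   P1   0    0    0    1    0
   P2   0    0    0    1   -3
   P3   0    1    0   -3    0
   P4  -3   -1   -1    0    0
   P5   1    0    0    0    2

Candidate y = [1, 1, 2, 1, 1, 3]; check y·C column-wise:
  col T0: 1·0 + 1·0 + 2·0 + 1·0 + 1·-3 + 3·1 = 0
  col T1: 1·0 + 1·0 + 2·0 + 1·1 + 1·-1 + 3·0 = 0
  col T2: 1·1 + 1·0 + 2·0 + 1·0 + 1·-1 + 3·0 = 0
  col T3: 1·0 + 1·1 + 2·1 + 1·-3 + 1·0 + 3·0 = 0
  col T4: 1·0 + 1·0 + 2·-3 + 1·0 + 1·0 + 3·2 = 0

y = (P0:1, P1:1, P2:2, P3:1, P4:1, P5:3)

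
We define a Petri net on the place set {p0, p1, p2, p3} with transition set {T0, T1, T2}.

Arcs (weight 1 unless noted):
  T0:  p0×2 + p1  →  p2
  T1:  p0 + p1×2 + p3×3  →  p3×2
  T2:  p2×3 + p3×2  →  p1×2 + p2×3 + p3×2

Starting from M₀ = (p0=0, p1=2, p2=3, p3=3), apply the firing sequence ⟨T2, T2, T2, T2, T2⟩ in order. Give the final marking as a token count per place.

step 1: fire T2:  (p0=0, p1=2, p2=3, p3=3) → (p0=0, p1=4, p2=3, p3=3)
step 2: fire T2:  (p0=0, p1=4, p2=3, p3=3) → (p0=0, p1=6, p2=3, p3=3)
step 3: fire T2:  (p0=0, p1=6, p2=3, p3=3) → (p0=0, p1=8, p2=3, p3=3)
step 4: fire T2:  (p0=0, p1=8, p2=3, p3=3) → (p0=0, p1=10, p2=3, p3=3)
step 5: fire T2:  (p0=0, p1=10, p2=3, p3=3) → (p0=0, p1=12, p2=3, p3=3)

(p0=0, p1=12, p2=3, p3=3)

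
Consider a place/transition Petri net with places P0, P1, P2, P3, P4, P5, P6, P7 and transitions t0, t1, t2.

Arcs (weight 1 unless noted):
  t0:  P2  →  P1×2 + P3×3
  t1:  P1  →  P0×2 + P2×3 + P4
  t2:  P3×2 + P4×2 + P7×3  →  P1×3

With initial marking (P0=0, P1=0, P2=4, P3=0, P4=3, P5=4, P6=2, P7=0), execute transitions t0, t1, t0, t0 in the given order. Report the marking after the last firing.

(P0=2, P1=5, P2=4, P3=9, P4=4, P5=4, P6=2, P7=0)

step 1: fire t0:  (P0=0, P1=0, P2=4, P3=0, P4=3, P5=4, P6=2, P7=0) → (P0=0, P1=2, P2=3, P3=3, P4=3, P5=4, P6=2, P7=0)
step 2: fire t1:  (P0=0, P1=2, P2=3, P3=3, P4=3, P5=4, P6=2, P7=0) → (P0=2, P1=1, P2=6, P3=3, P4=4, P5=4, P6=2, P7=0)
step 3: fire t0:  (P0=2, P1=1, P2=6, P3=3, P4=4, P5=4, P6=2, P7=0) → (P0=2, P1=3, P2=5, P3=6, P4=4, P5=4, P6=2, P7=0)
step 4: fire t0:  (P0=2, P1=3, P2=5, P3=6, P4=4, P5=4, P6=2, P7=0) → (P0=2, P1=5, P2=4, P3=9, P4=4, P5=4, P6=2, P7=0)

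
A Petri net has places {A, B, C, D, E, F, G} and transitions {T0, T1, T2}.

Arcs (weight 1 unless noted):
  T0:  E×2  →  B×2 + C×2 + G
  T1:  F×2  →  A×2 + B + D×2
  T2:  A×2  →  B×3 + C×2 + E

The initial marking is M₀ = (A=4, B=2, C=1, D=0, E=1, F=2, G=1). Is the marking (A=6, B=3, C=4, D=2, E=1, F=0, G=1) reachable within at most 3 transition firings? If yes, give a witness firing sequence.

NO — not reachable within 3 firings

depth 0: 1 marking
depth 1: 3 markings reached so far
depth 2: 6 markings reached so far
depth 3: 9 markings reached so far
target is not among the 9 markings reachable within 3 steps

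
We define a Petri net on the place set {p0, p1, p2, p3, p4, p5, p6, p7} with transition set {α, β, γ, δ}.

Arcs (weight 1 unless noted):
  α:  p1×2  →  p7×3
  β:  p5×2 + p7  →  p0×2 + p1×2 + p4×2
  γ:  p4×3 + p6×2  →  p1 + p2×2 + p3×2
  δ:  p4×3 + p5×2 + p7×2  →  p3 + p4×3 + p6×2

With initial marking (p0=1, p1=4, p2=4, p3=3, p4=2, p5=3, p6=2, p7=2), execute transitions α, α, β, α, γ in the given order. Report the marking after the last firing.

(p0=3, p1=1, p2=6, p3=5, p4=1, p5=1, p6=0, p7=10)

step 1: fire α:  (p0=1, p1=4, p2=4, p3=3, p4=2, p5=3, p6=2, p7=2) → (p0=1, p1=2, p2=4, p3=3, p4=2, p5=3, p6=2, p7=5)
step 2: fire α:  (p0=1, p1=2, p2=4, p3=3, p4=2, p5=3, p6=2, p7=5) → (p0=1, p1=0, p2=4, p3=3, p4=2, p5=3, p6=2, p7=8)
step 3: fire β:  (p0=1, p1=0, p2=4, p3=3, p4=2, p5=3, p6=2, p7=8) → (p0=3, p1=2, p2=4, p3=3, p4=4, p5=1, p6=2, p7=7)
step 4: fire α:  (p0=3, p1=2, p2=4, p3=3, p4=4, p5=1, p6=2, p7=7) → (p0=3, p1=0, p2=4, p3=3, p4=4, p5=1, p6=2, p7=10)
step 5: fire γ:  (p0=3, p1=0, p2=4, p3=3, p4=4, p5=1, p6=2, p7=10) → (p0=3, p1=1, p2=6, p3=5, p4=1, p5=1, p6=0, p7=10)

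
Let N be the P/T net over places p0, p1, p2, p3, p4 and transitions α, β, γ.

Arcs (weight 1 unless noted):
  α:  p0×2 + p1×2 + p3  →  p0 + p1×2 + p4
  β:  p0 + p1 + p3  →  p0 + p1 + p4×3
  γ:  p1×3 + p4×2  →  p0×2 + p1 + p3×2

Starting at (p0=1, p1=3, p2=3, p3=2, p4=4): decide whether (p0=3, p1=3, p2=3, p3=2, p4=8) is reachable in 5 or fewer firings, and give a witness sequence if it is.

depth 0: 1 marking
depth 1: 3 markings reached so far
depth 2: 5 markings reached so far
depth 3: 6 markings reached so far
depth 4: 7 markings reached so far
depth 5: 8 markings reached so far
target is not among the 8 markings reachable within 5 steps

NO — not reachable within 5 firings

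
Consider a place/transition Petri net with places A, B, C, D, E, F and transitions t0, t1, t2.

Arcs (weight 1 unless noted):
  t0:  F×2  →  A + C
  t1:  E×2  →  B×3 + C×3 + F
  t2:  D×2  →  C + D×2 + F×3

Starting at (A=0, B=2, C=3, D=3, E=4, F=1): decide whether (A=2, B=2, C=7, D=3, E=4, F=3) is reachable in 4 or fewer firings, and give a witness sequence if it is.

step 1: fire t2:  (A=0, B=2, C=3, D=3, E=4, F=1) → (A=0, B=2, C=4, D=3, E=4, F=4)
step 2: fire t0:  (A=0, B=2, C=4, D=3, E=4, F=4) → (A=1, B=2, C=5, D=3, E=4, F=2)
step 3: fire t0:  (A=1, B=2, C=5, D=3, E=4, F=2) → (A=2, B=2, C=6, D=3, E=4, F=0)
step 4: fire t2:  (A=2, B=2, C=6, D=3, E=4, F=0) → (A=2, B=2, C=7, D=3, E=4, F=3)

YES — reachable via ⟨t2, t0, t0, t2⟩ (4 firings)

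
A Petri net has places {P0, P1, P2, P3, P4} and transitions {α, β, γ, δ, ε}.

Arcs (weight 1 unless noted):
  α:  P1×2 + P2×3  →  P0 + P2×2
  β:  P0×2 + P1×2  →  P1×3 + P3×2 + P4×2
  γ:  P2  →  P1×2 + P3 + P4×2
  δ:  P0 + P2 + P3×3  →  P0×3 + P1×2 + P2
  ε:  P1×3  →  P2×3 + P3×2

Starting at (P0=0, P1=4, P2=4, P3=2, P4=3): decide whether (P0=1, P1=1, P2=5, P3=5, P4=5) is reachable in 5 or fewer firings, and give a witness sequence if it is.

step 1: fire α:  (P0=0, P1=4, P2=4, P3=2, P4=3) → (P0=1, P1=2, P2=3, P3=2, P4=3)
step 2: fire γ:  (P0=1, P1=2, P2=3, P3=2, P4=3) → (P0=1, P1=4, P2=2, P3=3, P4=5)
step 3: fire ε:  (P0=1, P1=4, P2=2, P3=3, P4=5) → (P0=1, P1=1, P2=5, P3=5, P4=5)

YES — reachable via ⟨α, γ, ε⟩ (3 firings)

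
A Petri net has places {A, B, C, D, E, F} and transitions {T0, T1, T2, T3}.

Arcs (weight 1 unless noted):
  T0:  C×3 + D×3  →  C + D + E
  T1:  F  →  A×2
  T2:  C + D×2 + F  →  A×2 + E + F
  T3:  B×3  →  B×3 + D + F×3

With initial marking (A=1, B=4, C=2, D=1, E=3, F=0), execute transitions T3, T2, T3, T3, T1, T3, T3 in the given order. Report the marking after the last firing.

step 1: fire T3:  (A=1, B=4, C=2, D=1, E=3, F=0) → (A=1, B=4, C=2, D=2, E=3, F=3)
step 2: fire T2:  (A=1, B=4, C=2, D=2, E=3, F=3) → (A=3, B=4, C=1, D=0, E=4, F=3)
step 3: fire T3:  (A=3, B=4, C=1, D=0, E=4, F=3) → (A=3, B=4, C=1, D=1, E=4, F=6)
step 4: fire T3:  (A=3, B=4, C=1, D=1, E=4, F=6) → (A=3, B=4, C=1, D=2, E=4, F=9)
step 5: fire T1:  (A=3, B=4, C=1, D=2, E=4, F=9) → (A=5, B=4, C=1, D=2, E=4, F=8)
step 6: fire T3:  (A=5, B=4, C=1, D=2, E=4, F=8) → (A=5, B=4, C=1, D=3, E=4, F=11)
step 7: fire T3:  (A=5, B=4, C=1, D=3, E=4, F=11) → (A=5, B=4, C=1, D=4, E=4, F=14)

(A=5, B=4, C=1, D=4, E=4, F=14)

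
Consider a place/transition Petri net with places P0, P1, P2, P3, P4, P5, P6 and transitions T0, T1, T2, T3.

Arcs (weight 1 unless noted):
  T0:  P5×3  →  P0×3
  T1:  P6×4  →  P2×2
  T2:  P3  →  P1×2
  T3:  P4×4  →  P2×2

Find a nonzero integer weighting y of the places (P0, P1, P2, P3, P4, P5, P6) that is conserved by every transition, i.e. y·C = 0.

y = (P0:0, P1:1, P2:0, P3:2, P4:0, P5:0, P6:0)

Incidence matrix C (rows=places, cols=transitions):
       T0   T1   T2   T3
   P0   3    0    0    0
   P1   0    0    2    0
   P2   0    2    0    2
   P3   0    0   -1    0
   P4   0    0    0   -4
   P5  -3    0    0    0
   P6   0   -4    0    0

Candidate y = [0, 1, 0, 2, 0, 0, 0]; check y·C column-wise:
  col T0: 0·3 + 1·0 + 2·0 + 0·-3 = 0
  col T1: 1·0 + 0·2 + 2·0 + 0·-4 = 0
  col T2: 1·2 + 2·-1 = 0
  col T3: 1·0 + 0·2 + 2·0 + 0·-4 = 0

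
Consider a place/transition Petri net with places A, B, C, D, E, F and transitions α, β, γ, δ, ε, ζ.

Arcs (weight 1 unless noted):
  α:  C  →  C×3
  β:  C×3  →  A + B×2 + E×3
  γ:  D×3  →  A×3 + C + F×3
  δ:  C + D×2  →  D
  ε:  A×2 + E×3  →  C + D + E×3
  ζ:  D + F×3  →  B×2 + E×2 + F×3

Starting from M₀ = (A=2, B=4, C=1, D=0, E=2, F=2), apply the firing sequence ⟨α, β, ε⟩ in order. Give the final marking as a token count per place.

(A=1, B=6, C=1, D=1, E=5, F=2)

step 1: fire α:  (A=2, B=4, C=1, D=0, E=2, F=2) → (A=2, B=4, C=3, D=0, E=2, F=2)
step 2: fire β:  (A=2, B=4, C=3, D=0, E=2, F=2) → (A=3, B=6, C=0, D=0, E=5, F=2)
step 3: fire ε:  (A=3, B=6, C=0, D=0, E=5, F=2) → (A=1, B=6, C=1, D=1, E=5, F=2)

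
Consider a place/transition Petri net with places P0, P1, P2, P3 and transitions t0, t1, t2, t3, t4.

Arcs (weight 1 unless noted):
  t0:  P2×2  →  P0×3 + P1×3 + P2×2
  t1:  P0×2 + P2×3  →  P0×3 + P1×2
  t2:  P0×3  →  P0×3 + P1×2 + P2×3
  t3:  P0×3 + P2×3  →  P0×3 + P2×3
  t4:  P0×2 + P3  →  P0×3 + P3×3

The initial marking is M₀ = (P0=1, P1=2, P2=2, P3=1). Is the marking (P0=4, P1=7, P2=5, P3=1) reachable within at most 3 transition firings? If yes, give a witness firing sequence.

step 1: fire t0:  (P0=1, P1=2, P2=2, P3=1) → (P0=4, P1=5, P2=2, P3=1)
step 2: fire t2:  (P0=4, P1=5, P2=2, P3=1) → (P0=4, P1=7, P2=5, P3=1)

YES — reachable via ⟨t0, t2⟩ (2 firings)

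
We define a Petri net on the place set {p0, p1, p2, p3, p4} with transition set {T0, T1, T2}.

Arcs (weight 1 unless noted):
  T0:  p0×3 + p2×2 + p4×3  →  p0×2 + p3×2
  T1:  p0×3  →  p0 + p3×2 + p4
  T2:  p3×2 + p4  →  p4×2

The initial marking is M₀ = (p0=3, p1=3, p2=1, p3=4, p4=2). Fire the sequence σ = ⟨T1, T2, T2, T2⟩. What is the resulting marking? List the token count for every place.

step 1: fire T1:  (p0=3, p1=3, p2=1, p3=4, p4=2) → (p0=1, p1=3, p2=1, p3=6, p4=3)
step 2: fire T2:  (p0=1, p1=3, p2=1, p3=6, p4=3) → (p0=1, p1=3, p2=1, p3=4, p4=4)
step 3: fire T2:  (p0=1, p1=3, p2=1, p3=4, p4=4) → (p0=1, p1=3, p2=1, p3=2, p4=5)
step 4: fire T2:  (p0=1, p1=3, p2=1, p3=2, p4=5) → (p0=1, p1=3, p2=1, p3=0, p4=6)

(p0=1, p1=3, p2=1, p3=0, p4=6)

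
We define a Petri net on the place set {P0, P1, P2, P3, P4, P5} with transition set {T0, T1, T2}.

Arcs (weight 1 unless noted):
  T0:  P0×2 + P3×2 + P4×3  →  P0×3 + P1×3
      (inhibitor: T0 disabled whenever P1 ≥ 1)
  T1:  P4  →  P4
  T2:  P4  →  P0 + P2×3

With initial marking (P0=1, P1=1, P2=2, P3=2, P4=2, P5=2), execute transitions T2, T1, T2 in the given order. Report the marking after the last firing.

(P0=3, P1=1, P2=8, P3=2, P4=0, P5=2)

step 1: fire T2:  (P0=1, P1=1, P2=2, P3=2, P4=2, P5=2) → (P0=2, P1=1, P2=5, P3=2, P4=1, P5=2)
step 2: fire T1:  (P0=2, P1=1, P2=5, P3=2, P4=1, P5=2) → (P0=2, P1=1, P2=5, P3=2, P4=1, P5=2)
step 3: fire T2:  (P0=2, P1=1, P2=5, P3=2, P4=1, P5=2) → (P0=3, P1=1, P2=8, P3=2, P4=0, P5=2)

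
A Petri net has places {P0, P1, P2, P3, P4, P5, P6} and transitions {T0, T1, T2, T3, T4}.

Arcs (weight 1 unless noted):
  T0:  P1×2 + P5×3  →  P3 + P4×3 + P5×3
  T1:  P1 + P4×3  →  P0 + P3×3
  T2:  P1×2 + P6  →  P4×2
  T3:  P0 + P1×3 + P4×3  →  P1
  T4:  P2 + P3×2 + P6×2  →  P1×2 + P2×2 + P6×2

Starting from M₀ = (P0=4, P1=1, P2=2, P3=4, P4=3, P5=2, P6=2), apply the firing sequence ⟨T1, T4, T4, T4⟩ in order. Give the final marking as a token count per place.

step 1: fire T1:  (P0=4, P1=1, P2=2, P3=4, P4=3, P5=2, P6=2) → (P0=5, P1=0, P2=2, P3=7, P4=0, P5=2, P6=2)
step 2: fire T4:  (P0=5, P1=0, P2=2, P3=7, P4=0, P5=2, P6=2) → (P0=5, P1=2, P2=3, P3=5, P4=0, P5=2, P6=2)
step 3: fire T4:  (P0=5, P1=2, P2=3, P3=5, P4=0, P5=2, P6=2) → (P0=5, P1=4, P2=4, P3=3, P4=0, P5=2, P6=2)
step 4: fire T4:  (P0=5, P1=4, P2=4, P3=3, P4=0, P5=2, P6=2) → (P0=5, P1=6, P2=5, P3=1, P4=0, P5=2, P6=2)

(P0=5, P1=6, P2=5, P3=1, P4=0, P5=2, P6=2)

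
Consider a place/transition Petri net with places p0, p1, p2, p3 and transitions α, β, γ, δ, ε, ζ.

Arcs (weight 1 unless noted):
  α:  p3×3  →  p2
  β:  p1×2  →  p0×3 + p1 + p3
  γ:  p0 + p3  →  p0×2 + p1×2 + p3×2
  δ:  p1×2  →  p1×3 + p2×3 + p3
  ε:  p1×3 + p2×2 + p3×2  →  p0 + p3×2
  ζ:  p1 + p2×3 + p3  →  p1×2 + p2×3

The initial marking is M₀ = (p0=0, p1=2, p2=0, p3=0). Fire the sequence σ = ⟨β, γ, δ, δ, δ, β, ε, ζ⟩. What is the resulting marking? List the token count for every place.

(p0=8, p1=3, p2=7, p3=5)

step 1: fire β:  (p0=0, p1=2, p2=0, p3=0) → (p0=3, p1=1, p2=0, p3=1)
step 2: fire γ:  (p0=3, p1=1, p2=0, p3=1) → (p0=4, p1=3, p2=0, p3=2)
step 3: fire δ:  (p0=4, p1=3, p2=0, p3=2) → (p0=4, p1=4, p2=3, p3=3)
step 4: fire δ:  (p0=4, p1=4, p2=3, p3=3) → (p0=4, p1=5, p2=6, p3=4)
step 5: fire δ:  (p0=4, p1=5, p2=6, p3=4) → (p0=4, p1=6, p2=9, p3=5)
step 6: fire β:  (p0=4, p1=6, p2=9, p3=5) → (p0=7, p1=5, p2=9, p3=6)
step 7: fire ε:  (p0=7, p1=5, p2=9, p3=6) → (p0=8, p1=2, p2=7, p3=6)
step 8: fire ζ:  (p0=8, p1=2, p2=7, p3=6) → (p0=8, p1=3, p2=7, p3=5)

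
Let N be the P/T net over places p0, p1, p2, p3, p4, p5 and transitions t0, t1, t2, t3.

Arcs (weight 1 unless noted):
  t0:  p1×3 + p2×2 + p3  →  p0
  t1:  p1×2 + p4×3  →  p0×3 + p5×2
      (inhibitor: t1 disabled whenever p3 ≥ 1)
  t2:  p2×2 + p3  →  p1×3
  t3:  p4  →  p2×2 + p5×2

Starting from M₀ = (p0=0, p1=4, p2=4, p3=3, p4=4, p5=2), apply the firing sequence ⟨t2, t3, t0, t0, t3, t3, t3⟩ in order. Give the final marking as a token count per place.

step 1: fire t2:  (p0=0, p1=4, p2=4, p3=3, p4=4, p5=2) → (p0=0, p1=7, p2=2, p3=2, p4=4, p5=2)
step 2: fire t3:  (p0=0, p1=7, p2=2, p3=2, p4=4, p5=2) → (p0=0, p1=7, p2=4, p3=2, p4=3, p5=4)
step 3: fire t0:  (p0=0, p1=7, p2=4, p3=2, p4=3, p5=4) → (p0=1, p1=4, p2=2, p3=1, p4=3, p5=4)
step 4: fire t0:  (p0=1, p1=4, p2=2, p3=1, p4=3, p5=4) → (p0=2, p1=1, p2=0, p3=0, p4=3, p5=4)
step 5: fire t3:  (p0=2, p1=1, p2=0, p3=0, p4=3, p5=4) → (p0=2, p1=1, p2=2, p3=0, p4=2, p5=6)
step 6: fire t3:  (p0=2, p1=1, p2=2, p3=0, p4=2, p5=6) → (p0=2, p1=1, p2=4, p3=0, p4=1, p5=8)
step 7: fire t3:  (p0=2, p1=1, p2=4, p3=0, p4=1, p5=8) → (p0=2, p1=1, p2=6, p3=0, p4=0, p5=10)

(p0=2, p1=1, p2=6, p3=0, p4=0, p5=10)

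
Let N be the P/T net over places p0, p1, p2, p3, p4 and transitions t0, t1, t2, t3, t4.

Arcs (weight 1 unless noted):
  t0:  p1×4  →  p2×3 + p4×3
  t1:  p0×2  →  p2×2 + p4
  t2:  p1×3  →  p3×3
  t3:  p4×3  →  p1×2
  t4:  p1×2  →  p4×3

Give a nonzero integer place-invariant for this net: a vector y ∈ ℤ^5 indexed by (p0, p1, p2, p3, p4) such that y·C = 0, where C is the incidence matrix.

Incidence matrix C (rows=places, cols=transitions):
       t0   t1   t2   t3   t4
   p0   0   -2    0    0    0
   p1  -4    0   -3    2   -2
   p2   3    2    0    0    0
   p3   0    0    3    0    0
   p4   3    1    0   -3    3

Candidate y = [3, 3, 2, 3, 2]; check y·C column-wise:
  col t0: 3·0 + 3·-4 + 2·3 + 3·0 + 2·3 = 0
  col t1: 3·-2 + 3·0 + 2·2 + 3·0 + 2·1 = 0
  col t2: 3·0 + 3·-3 + 2·0 + 3·3 + 2·0 = 0
  col t3: 3·0 + 3·2 + 2·0 + 3·0 + 2·-3 = 0
  col t4: 3·0 + 3·-2 + 2·0 + 3·0 + 2·3 = 0

y = (p0:3, p1:3, p2:2, p3:3, p4:2)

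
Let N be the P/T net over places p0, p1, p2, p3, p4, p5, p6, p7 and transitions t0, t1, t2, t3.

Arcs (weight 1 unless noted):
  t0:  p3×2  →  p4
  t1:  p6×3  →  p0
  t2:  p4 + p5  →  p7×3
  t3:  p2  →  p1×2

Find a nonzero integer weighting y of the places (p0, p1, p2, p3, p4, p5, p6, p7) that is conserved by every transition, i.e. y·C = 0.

y = (p0:0, p1:1, p2:2, p3:0, p4:0, p5:0, p6:0, p7:0)

Incidence matrix C (rows=places, cols=transitions):
       t0   t1   t2   t3
   p0   0    1    0    0
   p1   0    0    0    2
   p2   0    0    0   -1
   p3  -2    0    0    0
   p4   1    0   -1    0
   p5   0    0   -1    0
   p6   0   -3    0    0
   p7   0    0    3    0

Candidate y = [0, 1, 2, 0, 0, 0, 0, 0]; check y·C column-wise:
  col t0: 1·0 + 2·0 + 0·-2 + 0·1 = 0
  col t1: 0·1 + 1·0 + 2·0 + 0·-3 = 0
  col t2: 1·0 + 2·0 + 0·-1 + 0·-1 + 0·3 = 0
  col t3: 1·2 + 2·-1 = 0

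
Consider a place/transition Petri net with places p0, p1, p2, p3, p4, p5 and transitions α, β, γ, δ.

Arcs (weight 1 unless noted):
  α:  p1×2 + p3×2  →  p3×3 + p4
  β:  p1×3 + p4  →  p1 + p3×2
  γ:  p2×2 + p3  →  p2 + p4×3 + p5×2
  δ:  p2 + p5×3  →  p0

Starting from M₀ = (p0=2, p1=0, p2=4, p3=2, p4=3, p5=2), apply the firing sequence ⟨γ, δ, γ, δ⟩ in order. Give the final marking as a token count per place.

step 1: fire γ:  (p0=2, p1=0, p2=4, p3=2, p4=3, p5=2) → (p0=2, p1=0, p2=3, p3=1, p4=6, p5=4)
step 2: fire δ:  (p0=2, p1=0, p2=3, p3=1, p4=6, p5=4) → (p0=3, p1=0, p2=2, p3=1, p4=6, p5=1)
step 3: fire γ:  (p0=3, p1=0, p2=2, p3=1, p4=6, p5=1) → (p0=3, p1=0, p2=1, p3=0, p4=9, p5=3)
step 4: fire δ:  (p0=3, p1=0, p2=1, p3=0, p4=9, p5=3) → (p0=4, p1=0, p2=0, p3=0, p4=9, p5=0)

(p0=4, p1=0, p2=0, p3=0, p4=9, p5=0)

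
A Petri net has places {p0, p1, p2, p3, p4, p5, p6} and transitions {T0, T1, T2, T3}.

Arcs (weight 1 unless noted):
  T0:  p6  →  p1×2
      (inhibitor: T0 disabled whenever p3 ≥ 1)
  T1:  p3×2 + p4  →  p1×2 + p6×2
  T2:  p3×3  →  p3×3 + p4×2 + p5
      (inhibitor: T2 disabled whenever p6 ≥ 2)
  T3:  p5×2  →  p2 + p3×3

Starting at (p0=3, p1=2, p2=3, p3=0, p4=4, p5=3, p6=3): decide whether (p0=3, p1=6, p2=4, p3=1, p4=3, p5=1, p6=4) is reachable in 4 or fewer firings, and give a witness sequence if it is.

step 1: fire T0:  (p0=3, p1=2, p2=3, p3=0, p4=4, p5=3, p6=3) → (p0=3, p1=4, p2=3, p3=0, p4=4, p5=3, p6=2)
step 2: fire T3:  (p0=3, p1=4, p2=3, p3=0, p4=4, p5=3, p6=2) → (p0=3, p1=4, p2=4, p3=3, p4=4, p5=1, p6=2)
step 3: fire T1:  (p0=3, p1=4, p2=4, p3=3, p4=4, p5=1, p6=2) → (p0=3, p1=6, p2=4, p3=1, p4=3, p5=1, p6=4)

YES — reachable via ⟨T0, T3, T1⟩ (3 firings)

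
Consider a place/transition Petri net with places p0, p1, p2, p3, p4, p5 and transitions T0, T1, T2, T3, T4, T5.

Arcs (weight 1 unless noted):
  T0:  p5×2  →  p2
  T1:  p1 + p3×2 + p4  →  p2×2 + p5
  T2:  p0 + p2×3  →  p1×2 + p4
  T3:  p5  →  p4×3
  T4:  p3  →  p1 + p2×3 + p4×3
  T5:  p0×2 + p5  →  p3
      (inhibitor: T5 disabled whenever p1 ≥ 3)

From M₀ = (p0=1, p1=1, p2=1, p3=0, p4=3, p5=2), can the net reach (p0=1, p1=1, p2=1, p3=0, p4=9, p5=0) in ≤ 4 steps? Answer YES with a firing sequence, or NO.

YES — reachable via ⟨T3, T3⟩ (2 firings)

step 1: fire T3:  (p0=1, p1=1, p2=1, p3=0, p4=3, p5=2) → (p0=1, p1=1, p2=1, p3=0, p4=6, p5=1)
step 2: fire T3:  (p0=1, p1=1, p2=1, p3=0, p4=6, p5=1) → (p0=1, p1=1, p2=1, p3=0, p4=9, p5=0)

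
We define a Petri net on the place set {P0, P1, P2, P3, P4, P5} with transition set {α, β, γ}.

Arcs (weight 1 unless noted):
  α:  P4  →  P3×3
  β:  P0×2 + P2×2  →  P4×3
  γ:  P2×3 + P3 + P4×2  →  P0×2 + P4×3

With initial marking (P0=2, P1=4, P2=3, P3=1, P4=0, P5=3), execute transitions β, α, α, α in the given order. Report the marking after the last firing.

step 1: fire β:  (P0=2, P1=4, P2=3, P3=1, P4=0, P5=3) → (P0=0, P1=4, P2=1, P3=1, P4=3, P5=3)
step 2: fire α:  (P0=0, P1=4, P2=1, P3=1, P4=3, P5=3) → (P0=0, P1=4, P2=1, P3=4, P4=2, P5=3)
step 3: fire α:  (P0=0, P1=4, P2=1, P3=4, P4=2, P5=3) → (P0=0, P1=4, P2=1, P3=7, P4=1, P5=3)
step 4: fire α:  (P0=0, P1=4, P2=1, P3=7, P4=1, P5=3) → (P0=0, P1=4, P2=1, P3=10, P4=0, P5=3)

(P0=0, P1=4, P2=1, P3=10, P4=0, P5=3)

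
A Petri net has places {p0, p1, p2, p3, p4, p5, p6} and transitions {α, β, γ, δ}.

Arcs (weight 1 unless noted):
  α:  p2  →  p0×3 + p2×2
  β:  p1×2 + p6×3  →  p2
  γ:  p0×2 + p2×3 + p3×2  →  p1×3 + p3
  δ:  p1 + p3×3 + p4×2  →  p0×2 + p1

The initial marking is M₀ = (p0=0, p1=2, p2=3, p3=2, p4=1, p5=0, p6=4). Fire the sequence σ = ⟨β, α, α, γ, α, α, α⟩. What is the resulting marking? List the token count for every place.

step 1: fire β:  (p0=0, p1=2, p2=3, p3=2, p4=1, p5=0, p6=4) → (p0=0, p1=0, p2=4, p3=2, p4=1, p5=0, p6=1)
step 2: fire α:  (p0=0, p1=0, p2=4, p3=2, p4=1, p5=0, p6=1) → (p0=3, p1=0, p2=5, p3=2, p4=1, p5=0, p6=1)
step 3: fire α:  (p0=3, p1=0, p2=5, p3=2, p4=1, p5=0, p6=1) → (p0=6, p1=0, p2=6, p3=2, p4=1, p5=0, p6=1)
step 4: fire γ:  (p0=6, p1=0, p2=6, p3=2, p4=1, p5=0, p6=1) → (p0=4, p1=3, p2=3, p3=1, p4=1, p5=0, p6=1)
step 5: fire α:  (p0=4, p1=3, p2=3, p3=1, p4=1, p5=0, p6=1) → (p0=7, p1=3, p2=4, p3=1, p4=1, p5=0, p6=1)
step 6: fire α:  (p0=7, p1=3, p2=4, p3=1, p4=1, p5=0, p6=1) → (p0=10, p1=3, p2=5, p3=1, p4=1, p5=0, p6=1)
step 7: fire α:  (p0=10, p1=3, p2=5, p3=1, p4=1, p5=0, p6=1) → (p0=13, p1=3, p2=6, p3=1, p4=1, p5=0, p6=1)

(p0=13, p1=3, p2=6, p3=1, p4=1, p5=0, p6=1)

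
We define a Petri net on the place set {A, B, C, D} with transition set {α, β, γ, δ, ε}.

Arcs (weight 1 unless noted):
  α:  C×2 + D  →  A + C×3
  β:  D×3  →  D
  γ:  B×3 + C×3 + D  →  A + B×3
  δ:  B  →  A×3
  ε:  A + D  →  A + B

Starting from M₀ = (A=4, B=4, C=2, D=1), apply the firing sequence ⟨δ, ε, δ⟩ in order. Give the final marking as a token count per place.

(A=10, B=3, C=2, D=0)

step 1: fire δ:  (A=4, B=4, C=2, D=1) → (A=7, B=3, C=2, D=1)
step 2: fire ε:  (A=7, B=3, C=2, D=1) → (A=7, B=4, C=2, D=0)
step 3: fire δ:  (A=7, B=4, C=2, D=0) → (A=10, B=3, C=2, D=0)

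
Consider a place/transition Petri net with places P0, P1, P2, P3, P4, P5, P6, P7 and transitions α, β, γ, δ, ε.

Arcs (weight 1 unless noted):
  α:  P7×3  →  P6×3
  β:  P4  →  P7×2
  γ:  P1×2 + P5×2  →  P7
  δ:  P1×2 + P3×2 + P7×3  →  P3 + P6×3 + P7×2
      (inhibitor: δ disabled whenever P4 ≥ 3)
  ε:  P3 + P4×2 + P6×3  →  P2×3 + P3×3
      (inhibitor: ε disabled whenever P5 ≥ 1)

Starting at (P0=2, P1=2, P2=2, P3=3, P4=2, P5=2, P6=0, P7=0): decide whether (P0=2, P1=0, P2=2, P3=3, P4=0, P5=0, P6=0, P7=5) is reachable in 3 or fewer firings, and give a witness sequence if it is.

step 1: fire β:  (P0=2, P1=2, P2=2, P3=3, P4=2, P5=2, P6=0, P7=0) → (P0=2, P1=2, P2=2, P3=3, P4=1, P5=2, P6=0, P7=2)
step 2: fire β:  (P0=2, P1=2, P2=2, P3=3, P4=1, P5=2, P6=0, P7=2) → (P0=2, P1=2, P2=2, P3=3, P4=0, P5=2, P6=0, P7=4)
step 3: fire γ:  (P0=2, P1=2, P2=2, P3=3, P4=0, P5=2, P6=0, P7=4) → (P0=2, P1=0, P2=2, P3=3, P4=0, P5=0, P6=0, P7=5)

YES — reachable via ⟨β, β, γ⟩ (3 firings)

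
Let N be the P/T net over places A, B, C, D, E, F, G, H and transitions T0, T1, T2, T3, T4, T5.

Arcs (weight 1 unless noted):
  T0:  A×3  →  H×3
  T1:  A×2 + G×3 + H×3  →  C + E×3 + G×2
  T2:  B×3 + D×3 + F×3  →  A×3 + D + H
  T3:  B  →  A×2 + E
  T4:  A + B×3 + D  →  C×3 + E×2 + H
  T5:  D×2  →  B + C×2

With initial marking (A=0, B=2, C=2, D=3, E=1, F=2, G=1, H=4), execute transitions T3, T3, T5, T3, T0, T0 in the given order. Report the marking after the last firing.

step 1: fire T3:  (A=0, B=2, C=2, D=3, E=1, F=2, G=1, H=4) → (A=2, B=1, C=2, D=3, E=2, F=2, G=1, H=4)
step 2: fire T3:  (A=2, B=1, C=2, D=3, E=2, F=2, G=1, H=4) → (A=4, B=0, C=2, D=3, E=3, F=2, G=1, H=4)
step 3: fire T5:  (A=4, B=0, C=2, D=3, E=3, F=2, G=1, H=4) → (A=4, B=1, C=4, D=1, E=3, F=2, G=1, H=4)
step 4: fire T3:  (A=4, B=1, C=4, D=1, E=3, F=2, G=1, H=4) → (A=6, B=0, C=4, D=1, E=4, F=2, G=1, H=4)
step 5: fire T0:  (A=6, B=0, C=4, D=1, E=4, F=2, G=1, H=4) → (A=3, B=0, C=4, D=1, E=4, F=2, G=1, H=7)
step 6: fire T0:  (A=3, B=0, C=4, D=1, E=4, F=2, G=1, H=7) → (A=0, B=0, C=4, D=1, E=4, F=2, G=1, H=10)

(A=0, B=0, C=4, D=1, E=4, F=2, G=1, H=10)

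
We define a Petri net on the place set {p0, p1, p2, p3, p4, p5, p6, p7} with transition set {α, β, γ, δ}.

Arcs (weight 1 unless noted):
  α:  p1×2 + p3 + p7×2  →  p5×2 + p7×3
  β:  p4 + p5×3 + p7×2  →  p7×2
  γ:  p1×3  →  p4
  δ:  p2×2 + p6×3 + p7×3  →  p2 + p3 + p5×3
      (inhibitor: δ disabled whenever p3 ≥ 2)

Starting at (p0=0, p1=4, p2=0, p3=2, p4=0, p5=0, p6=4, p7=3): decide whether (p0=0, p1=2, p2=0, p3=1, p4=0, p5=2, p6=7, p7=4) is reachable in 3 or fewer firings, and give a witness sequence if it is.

NO — not reachable within 3 firings

depth 0: 1 marking
depth 1: 3 markings reached so far
depth 2: 4 markings reached so far
depth 3: 4 markings reached so far
(frontier empty at depth 3; search complete)
target is not among the 4 markings reachable within 3 steps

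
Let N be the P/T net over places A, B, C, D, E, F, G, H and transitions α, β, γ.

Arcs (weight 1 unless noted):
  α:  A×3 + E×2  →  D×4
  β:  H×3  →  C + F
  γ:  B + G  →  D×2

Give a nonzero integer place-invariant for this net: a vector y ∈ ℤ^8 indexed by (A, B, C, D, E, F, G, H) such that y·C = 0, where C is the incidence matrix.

y = (A:4, B:6, C:0, D:3, E:0, F:0, G:0, H:0)

Incidence matrix C (rows=places, cols=transitions):
        α    β    γ
    A  -3    0    0
    B   0    0   -1
    C   0    1    0
    D   4    0    2
    E  -2    0    0
    F   0    1    0
    G   0    0   -1
    H   0   -3    0

Candidate y = [4, 6, 0, 3, 0, 0, 0, 0]; check y·C column-wise:
  col α: 4·-3 + 6·0 + 3·4 + 0·-2 = 0
  col β: 4·0 + 6·0 + 0·1 + 3·0 + 0·1 + 0·-3 = 0
  col γ: 4·0 + 6·-1 + 3·2 + 0·-1 = 0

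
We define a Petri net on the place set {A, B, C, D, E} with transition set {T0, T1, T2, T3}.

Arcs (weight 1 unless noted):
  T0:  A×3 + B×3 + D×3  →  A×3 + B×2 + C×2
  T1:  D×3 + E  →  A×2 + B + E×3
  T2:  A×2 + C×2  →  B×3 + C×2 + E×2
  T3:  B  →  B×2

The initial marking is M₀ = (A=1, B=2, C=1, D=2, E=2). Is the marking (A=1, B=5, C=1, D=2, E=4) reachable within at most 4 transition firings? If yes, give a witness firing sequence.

depth 0: 1 marking
depth 1: 2 markings reached so far
depth 2: 3 markings reached so far
depth 3: 4 markings reached so far
depth 4: 5 markings reached so far
target is not among the 5 markings reachable within 4 steps

NO — not reachable within 4 firings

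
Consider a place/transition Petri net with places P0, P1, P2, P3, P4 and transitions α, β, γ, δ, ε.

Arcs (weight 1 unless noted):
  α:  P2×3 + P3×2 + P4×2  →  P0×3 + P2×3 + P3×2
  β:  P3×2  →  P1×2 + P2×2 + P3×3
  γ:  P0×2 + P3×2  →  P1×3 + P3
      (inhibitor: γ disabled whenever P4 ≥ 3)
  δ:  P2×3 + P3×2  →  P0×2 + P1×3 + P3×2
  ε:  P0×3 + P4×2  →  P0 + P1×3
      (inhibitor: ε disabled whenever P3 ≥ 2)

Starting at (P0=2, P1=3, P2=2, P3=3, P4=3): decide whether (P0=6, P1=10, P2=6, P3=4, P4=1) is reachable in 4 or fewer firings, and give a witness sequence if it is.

depth 0: 1 marking
depth 1: 2 markings reached so far
depth 2: 5 markings reached so far
depth 3: 10 markings reached so far
depth 4: 18 markings reached so far
target is not among the 18 markings reachable within 4 steps

NO — not reachable within 4 firings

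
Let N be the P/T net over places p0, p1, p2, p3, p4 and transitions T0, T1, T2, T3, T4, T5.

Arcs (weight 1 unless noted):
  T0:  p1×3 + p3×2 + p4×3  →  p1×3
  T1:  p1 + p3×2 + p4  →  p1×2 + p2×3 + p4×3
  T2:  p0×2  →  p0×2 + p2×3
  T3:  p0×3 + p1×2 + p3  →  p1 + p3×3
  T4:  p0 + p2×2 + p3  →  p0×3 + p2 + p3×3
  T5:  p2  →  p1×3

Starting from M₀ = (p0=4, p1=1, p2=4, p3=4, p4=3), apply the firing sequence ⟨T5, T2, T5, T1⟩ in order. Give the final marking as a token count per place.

step 1: fire T5:  (p0=4, p1=1, p2=4, p3=4, p4=3) → (p0=4, p1=4, p2=3, p3=4, p4=3)
step 2: fire T2:  (p0=4, p1=4, p2=3, p3=4, p4=3) → (p0=4, p1=4, p2=6, p3=4, p4=3)
step 3: fire T5:  (p0=4, p1=4, p2=6, p3=4, p4=3) → (p0=4, p1=7, p2=5, p3=4, p4=3)
step 4: fire T1:  (p0=4, p1=7, p2=5, p3=4, p4=3) → (p0=4, p1=8, p2=8, p3=2, p4=5)

(p0=4, p1=8, p2=8, p3=2, p4=5)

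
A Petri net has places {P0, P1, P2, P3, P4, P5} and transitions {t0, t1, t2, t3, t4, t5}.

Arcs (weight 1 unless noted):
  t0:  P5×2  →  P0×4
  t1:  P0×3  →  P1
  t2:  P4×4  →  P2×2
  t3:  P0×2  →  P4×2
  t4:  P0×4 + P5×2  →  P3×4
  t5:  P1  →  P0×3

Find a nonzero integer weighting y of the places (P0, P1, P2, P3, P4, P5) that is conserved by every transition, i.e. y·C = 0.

y = (P0:1, P1:3, P2:2, P3:2, P4:1, P5:2)

Incidence matrix C (rows=places, cols=transitions):
       t0   t1   t2   t3   t4   t5
   P0   4   -3    0   -2   -4    3
   P1   0    1    0    0    0   -1
   P2   0    0    2    0    0    0
   P3   0    0    0    0    4    0
   P4   0    0   -4    2    0    0
   P5  -2    0    0    0   -2    0

Candidate y = [1, 3, 2, 2, 1, 2]; check y·C column-wise:
  col t0: 1·4 + 3·0 + 2·0 + 2·0 + 1·0 + 2·-2 = 0
  col t1: 1·-3 + 3·1 + 2·0 + 2·0 + 1·0 + 2·0 = 0
  col t2: 1·0 + 3·0 + 2·2 + 2·0 + 1·-4 + 2·0 = 0
  col t3: 1·-2 + 3·0 + 2·0 + 2·0 + 1·2 + 2·0 = 0
  col t4: 1·-4 + 3·0 + 2·0 + 2·4 + 1·0 + 2·-2 = 0
  col t5: 1·3 + 3·-1 + 2·0 + 2·0 + 1·0 + 2·0 = 0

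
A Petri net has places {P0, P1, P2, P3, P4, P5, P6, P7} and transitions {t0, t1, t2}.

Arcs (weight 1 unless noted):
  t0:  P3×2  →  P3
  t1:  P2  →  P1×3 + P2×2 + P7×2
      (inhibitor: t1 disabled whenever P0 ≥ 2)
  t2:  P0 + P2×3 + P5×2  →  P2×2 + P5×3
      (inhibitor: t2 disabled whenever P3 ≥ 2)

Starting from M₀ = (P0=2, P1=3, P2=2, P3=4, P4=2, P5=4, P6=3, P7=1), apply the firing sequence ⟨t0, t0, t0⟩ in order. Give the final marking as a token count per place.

(P0=2, P1=3, P2=2, P3=1, P4=2, P5=4, P6=3, P7=1)

step 1: fire t0:  (P0=2, P1=3, P2=2, P3=4, P4=2, P5=4, P6=3, P7=1) → (P0=2, P1=3, P2=2, P3=3, P4=2, P5=4, P6=3, P7=1)
step 2: fire t0:  (P0=2, P1=3, P2=2, P3=3, P4=2, P5=4, P6=3, P7=1) → (P0=2, P1=3, P2=2, P3=2, P4=2, P5=4, P6=3, P7=1)
step 3: fire t0:  (P0=2, P1=3, P2=2, P3=2, P4=2, P5=4, P6=3, P7=1) → (P0=2, P1=3, P2=2, P3=1, P4=2, P5=4, P6=3, P7=1)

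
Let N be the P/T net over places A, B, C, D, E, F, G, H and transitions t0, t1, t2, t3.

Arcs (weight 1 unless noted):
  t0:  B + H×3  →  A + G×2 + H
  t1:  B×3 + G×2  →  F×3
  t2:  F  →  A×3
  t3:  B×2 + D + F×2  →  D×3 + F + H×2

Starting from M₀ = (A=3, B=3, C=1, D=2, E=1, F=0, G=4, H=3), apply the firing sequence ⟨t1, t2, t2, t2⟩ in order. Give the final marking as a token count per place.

step 1: fire t1:  (A=3, B=3, C=1, D=2, E=1, F=0, G=4, H=3) → (A=3, B=0, C=1, D=2, E=1, F=3, G=2, H=3)
step 2: fire t2:  (A=3, B=0, C=1, D=2, E=1, F=3, G=2, H=3) → (A=6, B=0, C=1, D=2, E=1, F=2, G=2, H=3)
step 3: fire t2:  (A=6, B=0, C=1, D=2, E=1, F=2, G=2, H=3) → (A=9, B=0, C=1, D=2, E=1, F=1, G=2, H=3)
step 4: fire t2:  (A=9, B=0, C=1, D=2, E=1, F=1, G=2, H=3) → (A=12, B=0, C=1, D=2, E=1, F=0, G=2, H=3)

(A=12, B=0, C=1, D=2, E=1, F=0, G=2, H=3)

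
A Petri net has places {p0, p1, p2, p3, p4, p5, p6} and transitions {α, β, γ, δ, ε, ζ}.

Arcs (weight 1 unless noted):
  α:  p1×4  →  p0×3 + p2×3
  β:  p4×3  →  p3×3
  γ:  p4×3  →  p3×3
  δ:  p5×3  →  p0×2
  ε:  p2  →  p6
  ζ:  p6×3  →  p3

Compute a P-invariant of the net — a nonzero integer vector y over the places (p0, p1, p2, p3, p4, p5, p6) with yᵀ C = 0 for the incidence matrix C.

Incidence matrix C (rows=places, cols=transitions):
        α    β    γ    δ    ε    ζ
   p0   3    0    0    2    0    0
   p1  -4    0    0    0    0    0
   p2   3    0    0    0   -1    0
   p3   0    3    3    0    0    1
   p4   0   -3   -3    0    0    0
   p5   0    0    0   -3    0    0
   p6   0    0    0    0    1   -3

Candidate y = [12, 9, 0, 0, 0, 8, 0]; check y·C column-wise:
  col α: 12·3 + 9·-4 + 0·3 + 8·0 = 0
  col β: 12·0 + 9·0 + 0·3 + 0·-3 + 8·0 = 0
  col γ: 12·0 + 9·0 + 0·3 + 0·-3 + 8·0 = 0
  col δ: 12·2 + 9·0 + 8·-3 = 0
  col ε: 12·0 + 9·0 + 0·-1 + 8·0 + 0·1 = 0
  col ζ: 12·0 + 9·0 + 0·1 + 8·0 + 0·-3 = 0

y = (p0:12, p1:9, p2:0, p3:0, p4:0, p5:8, p6:0)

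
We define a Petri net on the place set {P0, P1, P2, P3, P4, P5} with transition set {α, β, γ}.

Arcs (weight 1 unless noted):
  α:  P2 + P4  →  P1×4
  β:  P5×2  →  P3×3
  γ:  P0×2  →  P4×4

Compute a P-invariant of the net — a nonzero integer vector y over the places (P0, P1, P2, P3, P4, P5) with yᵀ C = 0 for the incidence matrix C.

Incidence matrix C (rows=places, cols=transitions):
        α    β    γ
   P0   0    0   -2
   P1   4    0    0
   P2  -1    0    0
   P3   0    3    0
   P4  -1    0    4
   P5   0   -2    0

Candidate y = [0, 1, 4, 0, 0, 0]; check y·C column-wise:
  col α: 1·4 + 4·-1 + 0·-1 = 0
  col β: 1·0 + 4·0 + 0·3 + 0·-2 = 0
  col γ: 0·-2 + 1·0 + 4·0 + 0·4 = 0

y = (P0:0, P1:1, P2:4, P3:0, P4:0, P5:0)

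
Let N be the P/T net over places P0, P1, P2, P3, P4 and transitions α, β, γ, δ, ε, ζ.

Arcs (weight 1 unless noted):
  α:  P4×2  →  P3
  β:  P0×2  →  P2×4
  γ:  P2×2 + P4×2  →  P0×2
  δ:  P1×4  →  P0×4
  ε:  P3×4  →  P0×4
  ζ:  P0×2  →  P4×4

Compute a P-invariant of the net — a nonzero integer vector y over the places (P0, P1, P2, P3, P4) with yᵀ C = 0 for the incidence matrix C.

y = (P0:2, P1:2, P2:1, P3:2, P4:1)

Incidence matrix C (rows=places, cols=transitions):
        α    β    γ    δ    ε    ζ
   P0   0   -2    2    4    4   -2
   P1   0    0    0   -4    0    0
   P2   0    4   -2    0    0    0
   P3   1    0    0    0   -4    0
   P4  -2    0   -2    0    0    4

Candidate y = [2, 2, 1, 2, 1]; check y·C column-wise:
  col α: 2·0 + 2·0 + 1·0 + 2·1 + 1·-2 = 0
  col β: 2·-2 + 2·0 + 1·4 + 2·0 + 1·0 = 0
  col γ: 2·2 + 2·0 + 1·-2 + 2·0 + 1·-2 = 0
  col δ: 2·4 + 2·-4 + 1·0 + 2·0 + 1·0 = 0
  col ε: 2·4 + 2·0 + 1·0 + 2·-4 + 1·0 = 0
  col ζ: 2·-2 + 2·0 + 1·0 + 2·0 + 1·4 = 0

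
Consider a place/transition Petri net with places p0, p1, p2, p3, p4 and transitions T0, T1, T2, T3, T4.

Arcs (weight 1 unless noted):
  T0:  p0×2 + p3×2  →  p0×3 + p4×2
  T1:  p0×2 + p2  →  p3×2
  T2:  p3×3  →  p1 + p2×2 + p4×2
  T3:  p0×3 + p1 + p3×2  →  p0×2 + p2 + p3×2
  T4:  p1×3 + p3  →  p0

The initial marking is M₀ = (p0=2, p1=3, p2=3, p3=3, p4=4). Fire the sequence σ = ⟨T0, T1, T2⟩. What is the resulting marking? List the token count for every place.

(p0=1, p1=4, p2=4, p3=0, p4=8)

step 1: fire T0:  (p0=2, p1=3, p2=3, p3=3, p4=4) → (p0=3, p1=3, p2=3, p3=1, p4=6)
step 2: fire T1:  (p0=3, p1=3, p2=3, p3=1, p4=6) → (p0=1, p1=3, p2=2, p3=3, p4=6)
step 3: fire T2:  (p0=1, p1=3, p2=2, p3=3, p4=6) → (p0=1, p1=4, p2=4, p3=0, p4=8)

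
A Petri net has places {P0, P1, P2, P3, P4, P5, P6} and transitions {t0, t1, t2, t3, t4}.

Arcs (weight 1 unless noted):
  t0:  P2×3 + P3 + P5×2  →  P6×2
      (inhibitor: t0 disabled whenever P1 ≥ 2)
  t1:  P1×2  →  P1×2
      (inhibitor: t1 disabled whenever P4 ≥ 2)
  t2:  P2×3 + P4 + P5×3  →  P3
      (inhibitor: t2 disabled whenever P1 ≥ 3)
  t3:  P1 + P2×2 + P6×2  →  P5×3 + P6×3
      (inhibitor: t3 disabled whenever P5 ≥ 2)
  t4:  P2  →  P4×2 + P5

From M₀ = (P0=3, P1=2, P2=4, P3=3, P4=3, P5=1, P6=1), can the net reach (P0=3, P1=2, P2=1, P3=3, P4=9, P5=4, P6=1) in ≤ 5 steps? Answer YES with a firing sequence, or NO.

YES — reachable via ⟨t4, t4, t4⟩ (3 firings)

step 1: fire t4:  (P0=3, P1=2, P2=4, P3=3, P4=3, P5=1, P6=1) → (P0=3, P1=2, P2=3, P3=3, P4=5, P5=2, P6=1)
step 2: fire t4:  (P0=3, P1=2, P2=3, P3=3, P4=5, P5=2, P6=1) → (P0=3, P1=2, P2=2, P3=3, P4=7, P5=3, P6=1)
step 3: fire t4:  (P0=3, P1=2, P2=2, P3=3, P4=7, P5=3, P6=1) → (P0=3, P1=2, P2=1, P3=3, P4=9, P5=4, P6=1)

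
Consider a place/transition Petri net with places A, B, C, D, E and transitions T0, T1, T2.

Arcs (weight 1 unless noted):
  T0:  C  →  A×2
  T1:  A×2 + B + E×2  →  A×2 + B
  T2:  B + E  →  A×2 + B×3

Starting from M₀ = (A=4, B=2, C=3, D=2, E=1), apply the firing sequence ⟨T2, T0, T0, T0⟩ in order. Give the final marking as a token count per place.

step 1: fire T2:  (A=4, B=2, C=3, D=2, E=1) → (A=6, B=4, C=3, D=2, E=0)
step 2: fire T0:  (A=6, B=4, C=3, D=2, E=0) → (A=8, B=4, C=2, D=2, E=0)
step 3: fire T0:  (A=8, B=4, C=2, D=2, E=0) → (A=10, B=4, C=1, D=2, E=0)
step 4: fire T0:  (A=10, B=4, C=1, D=2, E=0) → (A=12, B=4, C=0, D=2, E=0)

(A=12, B=4, C=0, D=2, E=0)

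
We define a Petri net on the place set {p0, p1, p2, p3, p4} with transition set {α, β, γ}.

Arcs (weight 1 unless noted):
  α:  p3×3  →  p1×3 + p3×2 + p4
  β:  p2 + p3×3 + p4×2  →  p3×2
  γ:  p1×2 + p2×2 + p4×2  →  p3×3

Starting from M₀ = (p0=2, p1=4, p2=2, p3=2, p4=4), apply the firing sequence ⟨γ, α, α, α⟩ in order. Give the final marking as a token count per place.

(p0=2, p1=11, p2=0, p3=2, p4=5)

step 1: fire γ:  (p0=2, p1=4, p2=2, p3=2, p4=4) → (p0=2, p1=2, p2=0, p3=5, p4=2)
step 2: fire α:  (p0=2, p1=2, p2=0, p3=5, p4=2) → (p0=2, p1=5, p2=0, p3=4, p4=3)
step 3: fire α:  (p0=2, p1=5, p2=0, p3=4, p4=3) → (p0=2, p1=8, p2=0, p3=3, p4=4)
step 4: fire α:  (p0=2, p1=8, p2=0, p3=3, p4=4) → (p0=2, p1=11, p2=0, p3=2, p4=5)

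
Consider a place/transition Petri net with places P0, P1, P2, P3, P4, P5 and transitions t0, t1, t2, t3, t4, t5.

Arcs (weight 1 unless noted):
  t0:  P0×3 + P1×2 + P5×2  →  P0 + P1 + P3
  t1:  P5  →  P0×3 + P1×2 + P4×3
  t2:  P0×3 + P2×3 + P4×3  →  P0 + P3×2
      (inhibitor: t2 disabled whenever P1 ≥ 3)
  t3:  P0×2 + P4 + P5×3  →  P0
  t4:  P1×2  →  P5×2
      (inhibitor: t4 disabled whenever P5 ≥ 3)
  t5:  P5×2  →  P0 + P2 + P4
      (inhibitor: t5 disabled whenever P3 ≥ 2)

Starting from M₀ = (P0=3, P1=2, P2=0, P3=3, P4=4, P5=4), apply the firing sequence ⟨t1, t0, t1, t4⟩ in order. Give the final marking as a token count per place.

(P0=7, P1=3, P2=0, P3=4, P4=10, P5=2)

step 1: fire t1:  (P0=3, P1=2, P2=0, P3=3, P4=4, P5=4) → (P0=6, P1=4, P2=0, P3=3, P4=7, P5=3)
step 2: fire t0:  (P0=6, P1=4, P2=0, P3=3, P4=7, P5=3) → (P0=4, P1=3, P2=0, P3=4, P4=7, P5=1)
step 3: fire t1:  (P0=4, P1=3, P2=0, P3=4, P4=7, P5=1) → (P0=7, P1=5, P2=0, P3=4, P4=10, P5=0)
step 4: fire t4:  (P0=7, P1=5, P2=0, P3=4, P4=10, P5=0) → (P0=7, P1=3, P2=0, P3=4, P4=10, P5=2)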